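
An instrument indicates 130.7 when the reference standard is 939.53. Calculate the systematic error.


Systematic error = measured - true
= 130.7 - 939.53
= -808.8300

-808.8300


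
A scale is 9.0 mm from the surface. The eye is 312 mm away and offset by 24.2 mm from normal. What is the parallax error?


error = h * offset / d
= 9.0 * 24.2 / 312
= 0.6981

0.6981


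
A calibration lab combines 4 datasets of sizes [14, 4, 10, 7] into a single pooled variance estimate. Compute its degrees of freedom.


nu = sum_i (n_i - 1)
nu = ((14 - 1) + (4 - 1) + (10 - 1) + (7 - 1))
nu = 13 + 3 + 9 + 6
nu = 31

31


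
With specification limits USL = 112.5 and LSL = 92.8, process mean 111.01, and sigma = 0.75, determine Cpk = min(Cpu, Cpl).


Cpu = (USL - mean) / (3*sigma) = (112.5 - 111.01) / (3*0.75) = 0.6622
Cpl = (mean - LSL) / (3*sigma) = (111.01 - 92.8) / (3*0.75) = 8.0933
Cpk = min(Cpu, Cpl) = 0.6622

0.6622


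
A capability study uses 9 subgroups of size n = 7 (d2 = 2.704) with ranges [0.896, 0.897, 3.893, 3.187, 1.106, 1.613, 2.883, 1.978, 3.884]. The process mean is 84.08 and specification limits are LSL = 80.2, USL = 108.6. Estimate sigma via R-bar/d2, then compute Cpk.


R_bar = (0.896 + 0.897 + 3.893 + 3.187 + 1.106 + 1.613 + 2.883 + 1.978 + 3.884) / 9 = 2.2596667
sigma = R_bar / d2 = 2.2596667 / 2.704 = 0.83567555
Cp = (USL - LSL)/(6*sigma) = (108.6 - 80.2)/(6*0.83567555) = 5.6641
Cpu = (108.6 - 84.08)/(3*0.83567555) = 9.7805
Cpl = (84.08 - 80.2)/(3*0.83567555) = 1.5477
Cpk = min(Cpu, Cpl) = 1.5477

1.5477


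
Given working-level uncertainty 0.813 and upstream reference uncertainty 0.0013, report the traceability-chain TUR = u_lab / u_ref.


TUR = u_lab / u_ref
= 0.813 / 0.0013
= 625.3846

625.3846


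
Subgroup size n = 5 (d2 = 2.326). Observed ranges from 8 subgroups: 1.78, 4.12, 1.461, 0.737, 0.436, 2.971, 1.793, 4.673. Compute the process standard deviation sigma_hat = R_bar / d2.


R_bar = (1.78 + 4.12 + 1.461 + 0.737 + 0.436 + 2.971 + 1.793 + 4.673) / 8
R_bar = 17.971 / 8 = 2.246375
sigma_hat = R_bar / d2 = 2.246375 / 2.326 = 0.9658

0.9658


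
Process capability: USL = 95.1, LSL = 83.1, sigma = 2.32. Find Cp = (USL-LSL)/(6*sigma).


Cp = (USL - LSL) / (6 * sigma)
= (95.1 - 83.1) / (6 * 2.32)
= 12.0000 / 13.9200
= 0.8621

0.8621


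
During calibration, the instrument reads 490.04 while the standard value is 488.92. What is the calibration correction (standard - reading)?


Correction = standard - reading
= 488.92 - 490.04
= -1.1200

-1.1200


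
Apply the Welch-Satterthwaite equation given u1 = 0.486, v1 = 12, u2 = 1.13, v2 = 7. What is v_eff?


uc = sqrt(u1^2 + u2^2) = sqrt(0.486^2 + 1.13^2) = 1.2300797
v_eff = uc^4 / (u1^4/v1 + u2^4/v2)
= 1.2300797^4 / (0.486^4/12 + 1.13^4/7)
= 2.2894597 / 0.23757385
v_eff = 9.6368

9.6368


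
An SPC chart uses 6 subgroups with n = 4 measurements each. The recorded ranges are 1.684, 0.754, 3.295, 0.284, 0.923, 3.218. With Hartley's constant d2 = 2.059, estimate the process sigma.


R_bar = (1.684 + 0.754 + 3.295 + 0.284 + 0.923 + 3.218) / 6
R_bar = 10.158 / 6 = 1.693
sigma_hat = R_bar / d2 = 1.693 / 2.059 = 0.8222

0.8222


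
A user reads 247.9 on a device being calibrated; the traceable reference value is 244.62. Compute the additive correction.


Correction = standard - reading
= 244.62 - 247.9
= -3.2800

-3.2800


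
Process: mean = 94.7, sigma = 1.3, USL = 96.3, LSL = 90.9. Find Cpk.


Cpu = (USL - mean) / (3*sigma) = (96.3 - 94.7) / (3*1.3) = 0.4103
Cpl = (mean - LSL) / (3*sigma) = (94.7 - 90.9) / (3*1.3) = 0.9744
Cpk = min(Cpu, Cpl) = 0.4103

0.4103


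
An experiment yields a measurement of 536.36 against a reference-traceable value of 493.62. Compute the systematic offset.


Systematic error = measured - true
= 536.36 - 493.62
= 42.7400

42.7400


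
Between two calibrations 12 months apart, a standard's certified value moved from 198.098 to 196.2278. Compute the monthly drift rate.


rate = (v2 - v1) / months
= (196.2278 - 198.098) / 12
= -1.8702 / 12
= -0.1559

-0.1559


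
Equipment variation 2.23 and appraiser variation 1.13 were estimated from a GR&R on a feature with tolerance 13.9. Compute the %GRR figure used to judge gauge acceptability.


GRR = sqrt(EV^2 + AV^2) = sqrt(2.23^2 + 1.13^2) = 2.49996
%GRR = GRR / tol * 100 = 2.49996 / 13.9 * 100
%GRR = 17.9853

17.9853


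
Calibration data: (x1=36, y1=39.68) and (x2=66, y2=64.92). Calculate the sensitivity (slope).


slope = (y2 - y1) / (x2 - x1)
= (64.92 - 39.68) / (66 - 36)
= 25.2400 / 30
= 0.8413

0.8413


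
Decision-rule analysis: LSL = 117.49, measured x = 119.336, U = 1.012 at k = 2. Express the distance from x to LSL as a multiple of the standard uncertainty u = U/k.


u = U / k = 1.012 / 2 = 0.506
margin = |LSL - x| = |117.49 - 119.336| = 1.846
z = margin / u = 1.846 / 0.506
z = 3.6482

3.6482


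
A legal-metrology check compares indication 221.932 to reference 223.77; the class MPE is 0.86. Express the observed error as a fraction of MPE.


e = indication - reference = 221.932 - 223.77 = -1.8380
|e| = 1.8380
ratio = |e| / MPE = 1.8380 / 0.86
ratio = 2.1372

2.1372


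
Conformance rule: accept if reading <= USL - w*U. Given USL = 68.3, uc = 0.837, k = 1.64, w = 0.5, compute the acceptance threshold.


U = k * uc = 1.64 * 0.837 = 1.37268
guard band g = w * U = 0.5 * 1.37268 = 0.68634
AL = USL - g = 68.3 - 0.68634
AL = 67.6137

67.6137


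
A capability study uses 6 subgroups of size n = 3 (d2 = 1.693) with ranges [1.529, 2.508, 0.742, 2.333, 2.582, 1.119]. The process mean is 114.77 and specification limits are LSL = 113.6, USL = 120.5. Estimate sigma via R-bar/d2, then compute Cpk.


R_bar = (1.529 + 2.508 + 0.742 + 2.333 + 2.582 + 1.119) / 6 = 1.8021667
sigma = R_bar / d2 = 1.8021667 / 1.693 = 1.0644812
Cp = (USL - LSL)/(6*sigma) = (120.5 - 113.6)/(6*1.0644812) = 1.0803
Cpu = (120.5 - 114.77)/(3*1.0644812) = 1.7943
Cpl = (114.77 - 113.6)/(3*1.0644812) = 0.3664
Cpk = min(Cpu, Cpl) = 0.3664

0.3664


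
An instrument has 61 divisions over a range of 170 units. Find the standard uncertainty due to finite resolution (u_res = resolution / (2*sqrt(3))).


resolution = range / divisions
resolution = 170 / 61 = 2.7868852
u_res = resolution / (2*sqrt(3))
u_res = 2.7868852 / 3.4641016
u_res = 0.8045

0.8045


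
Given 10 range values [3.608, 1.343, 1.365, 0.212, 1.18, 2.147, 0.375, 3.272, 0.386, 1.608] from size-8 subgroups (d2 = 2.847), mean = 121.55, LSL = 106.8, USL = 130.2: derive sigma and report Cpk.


R_bar = (3.608 + 1.343 + 1.365 + 0.212 + 1.18 + 2.147 + 0.375 + 3.272 + 0.386 + 1.608) / 10 = 1.5496
sigma = R_bar / d2 = 1.5496 / 2.847 = 0.54429224
Cp = (USL - LSL)/(6*sigma) = (130.2 - 106.8)/(6*0.54429224) = 7.1653
Cpu = (130.2 - 121.55)/(3*0.54429224) = 5.2974
Cpl = (121.55 - 106.8)/(3*0.54429224) = 9.0331
Cpk = min(Cpu, Cpl) = 5.2974

5.2974


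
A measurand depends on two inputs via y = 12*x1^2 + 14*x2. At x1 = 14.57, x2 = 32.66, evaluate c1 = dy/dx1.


y = 12*x1^2 + 14*x2
dy/dx1 = 2*12*x1
Evaluate at x1 = 14.57: c1 = 24 * 14.57
c1 = 349.6800

349.6800


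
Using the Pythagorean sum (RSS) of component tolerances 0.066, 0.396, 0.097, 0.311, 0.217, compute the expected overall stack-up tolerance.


RSS = sqrt(0.066^2 + 0.396^2 + 0.097^2 + 0.311^2 + 0.217^2)
= sqrt(0.314391)
= 0.5607

0.5607


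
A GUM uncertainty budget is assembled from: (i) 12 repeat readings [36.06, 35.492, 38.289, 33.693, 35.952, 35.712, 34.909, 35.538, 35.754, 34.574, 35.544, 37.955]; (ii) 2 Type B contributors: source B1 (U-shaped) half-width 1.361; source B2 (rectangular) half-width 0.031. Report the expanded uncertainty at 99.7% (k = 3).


mean = (36.06 + 35.492 + 38.289 + 33.693 + 35.952 + 35.712 + 34.909 + 35.538 + 35.754 + 34.574 + 35.544 + 37.955) / 12 = 35.78933333
s = sqrt(sum((x - mean)^2)/(n-1)) = 1.2757812
u_A = s / sqrt(n) = 1.2757812 / sqrt(12) = 0.36828631
u_B1 = 1.361 / sqrt(2) = 0.96237233
u_B2 = 0.031 / sqrt(3) = 0.017897858
uc = sqrt(0.36828631^2 + 0.96237233^2 + 0.017897858^2) = 1.0305899
U = k * uc = 3 * 1.0305899
U = 3.0918

3.0918


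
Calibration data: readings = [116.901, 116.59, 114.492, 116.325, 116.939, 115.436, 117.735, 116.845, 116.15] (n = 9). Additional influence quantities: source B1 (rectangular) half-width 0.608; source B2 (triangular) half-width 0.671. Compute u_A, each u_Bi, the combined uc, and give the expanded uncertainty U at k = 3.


mean = (116.901 + 116.59 + 114.492 + 116.325 + 116.939 + 115.436 + 117.735 + 116.845 + 116.15) / 9 = 116.3792222
s = sqrt(sum((x - mean)^2)/(n-1)) = 0.94814764
u_A = s / sqrt(n) = 0.94814764 / sqrt(9) = 0.31604921
u_B1 = 0.608 / sqrt(3) = 0.35102896
u_B2 = 0.671 / sqrt(6) = 0.2739346
uc = sqrt(0.31604921^2 + 0.35102896^2 + 0.2739346^2) = 0.54602985
U = k * uc = 3 * 0.54602985
U = 1.6381

1.6381


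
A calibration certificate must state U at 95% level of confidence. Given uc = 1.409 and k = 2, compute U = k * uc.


U = k * uc
U = 2 * 1.409
U = 2.8180

2.8180


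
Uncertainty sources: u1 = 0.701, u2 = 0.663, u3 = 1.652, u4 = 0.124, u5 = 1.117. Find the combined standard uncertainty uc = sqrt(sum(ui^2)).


uc = sqrt(0.701^2 + 0.663^2 + 1.652^2 + 0.124^2 + 1.117^2)
uc = sqrt(4.923139)
uc = 2.2188

2.2188


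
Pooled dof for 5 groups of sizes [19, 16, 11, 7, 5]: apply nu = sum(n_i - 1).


nu = sum_i (n_i - 1)
nu = ((19 - 1) + (16 - 1) + (11 - 1) + (7 - 1) + (5 - 1))
nu = 18 + 15 + 10 + 6 + 4
nu = 53

53


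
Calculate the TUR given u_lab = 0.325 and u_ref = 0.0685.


TUR = u_lab / u_ref
= 0.325 / 0.0685
= 4.7445

4.7445


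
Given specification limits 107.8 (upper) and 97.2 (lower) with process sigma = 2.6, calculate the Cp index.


Cp = (USL - LSL) / (6 * sigma)
= (107.8 - 97.2) / (6 * 2.6)
= 10.6000 / 15.6000
= 0.6795

0.6795


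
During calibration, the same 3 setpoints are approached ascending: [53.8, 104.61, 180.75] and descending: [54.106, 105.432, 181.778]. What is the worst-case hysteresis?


|53.8 - 54.106| = 0.3060
|104.61 - 105.432| = 0.8220
|180.75 - 181.778| = 1.0280
hysteresis = max(diffs) = 1.0280

1.0280


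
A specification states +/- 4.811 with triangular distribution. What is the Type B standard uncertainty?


u_B = half_width / sqrt(6)
u_B = 4.811 / 2.4494897
u_B = 1.9641

1.9641


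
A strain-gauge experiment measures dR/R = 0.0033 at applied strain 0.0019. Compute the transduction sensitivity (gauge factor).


GF = (dR/R) / epsilon
= 0.0033 / 0.0019
= 1.7368

1.7368


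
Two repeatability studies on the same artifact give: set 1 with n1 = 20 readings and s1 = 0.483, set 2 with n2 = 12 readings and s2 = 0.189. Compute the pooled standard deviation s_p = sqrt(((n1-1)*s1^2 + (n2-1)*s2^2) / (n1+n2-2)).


s_p = sqrt(((n1-1)*s1^2 + (n2-1)*s2^2) / (n1+n2-2))
numerator = (20-1)*0.483^2 + (12-1)*0.189^2 = 4.432491 + 0.392931 = 4.825422
denominator = 20 + 12 - 2 = 30
s_p^2 = 4.825422 / 30 = 0.1608474
s_p = sqrt(0.1608474) = 0.4011

0.4011


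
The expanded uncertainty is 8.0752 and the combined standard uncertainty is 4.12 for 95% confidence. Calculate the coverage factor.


k = U / uc
k = 8.0752 / 4.12
k = 1.96

1.96


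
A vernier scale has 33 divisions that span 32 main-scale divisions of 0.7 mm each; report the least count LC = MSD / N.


LC = MSD / n_div
= 0.7 / 33
= 0.0212

0.0212


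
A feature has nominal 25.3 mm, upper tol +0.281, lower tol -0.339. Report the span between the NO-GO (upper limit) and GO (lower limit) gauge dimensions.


GO = nominal - lower_tol (smallest hole = maximum material condition)
GO = 25.3 - 0.339 = 24.961
NO-GO = nominal + upper_tol (largest hole = least material condition)
NO-GO = 25.3 + 0.281 = 25.581
spread = NO-GO - GO = 25.581 - 24.961 = 0.6200

0.6200


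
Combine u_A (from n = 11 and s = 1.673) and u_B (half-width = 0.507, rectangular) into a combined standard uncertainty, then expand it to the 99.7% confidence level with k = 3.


u_A = s / sqrt(n) = 1.673 / sqrt(11) = 0.50442848
u_B = half_width / sqrt(3) = 0.507 / sqrt(3) = 0.29271659
uc = sqrt(u_A^2 + u_B^2) = sqrt(0.50442848^2 + 0.29271659^2) = 0.58320759
U = k * uc = 3 * 0.58320759
U = 1.7496

1.7496


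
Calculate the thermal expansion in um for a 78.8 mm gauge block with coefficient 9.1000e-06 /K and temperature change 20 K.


dL = L * alpha * dT
= 78.8 * 9.1000e-06 * 20
= 0.0143416 mm
dL_um = 0.0143416 * 1000 = 14.3416 um

14.3416


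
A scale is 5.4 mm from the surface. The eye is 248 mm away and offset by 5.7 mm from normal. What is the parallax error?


error = h * offset / d
= 5.4 * 5.7 / 248
= 0.1241

0.1241


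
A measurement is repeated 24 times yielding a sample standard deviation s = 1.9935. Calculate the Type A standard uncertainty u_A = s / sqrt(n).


u_A = s / sqrt(n)
u_A = 1.9935 / sqrt(24)
u_A = 1.9935 / 4.8989795
u_A = 0.4069

0.4069


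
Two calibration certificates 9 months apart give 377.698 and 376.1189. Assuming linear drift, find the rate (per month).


rate = (v2 - v1) / months
= (376.1189 - 377.698) / 9
= -1.5791 / 9
= -0.1755

-0.1755


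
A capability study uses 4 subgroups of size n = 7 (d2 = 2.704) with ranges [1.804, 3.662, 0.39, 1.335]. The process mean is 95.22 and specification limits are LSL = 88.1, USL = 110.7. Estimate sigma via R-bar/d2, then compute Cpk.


R_bar = (1.804 + 3.662 + 0.39 + 1.335) / 4 = 1.79775
sigma = R_bar / d2 = 1.79775 / 2.704 = 0.66484837
Cp = (USL - LSL)/(6*sigma) = (110.7 - 88.1)/(6*0.66484837) = 5.6655
Cpu = (110.7 - 95.22)/(3*0.66484837) = 7.7612
Cpl = (95.22 - 88.1)/(3*0.66484837) = 3.5697
Cpk = min(Cpu, Cpl) = 3.5697

3.5697


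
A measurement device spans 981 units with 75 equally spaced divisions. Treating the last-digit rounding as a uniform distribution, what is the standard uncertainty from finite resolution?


resolution = range / divisions
resolution = 981 / 75 = 13.08
u_res = resolution / (2*sqrt(3))
u_res = 13.08 / 3.4641016
u_res = 3.7759

3.7759


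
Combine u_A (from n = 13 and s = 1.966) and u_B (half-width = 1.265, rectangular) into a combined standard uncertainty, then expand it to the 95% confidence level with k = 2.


u_A = s / sqrt(n) = 1.966 / sqrt(13) = 0.54527029
u_B = half_width / sqrt(3) = 1.265 / sqrt(3) = 0.73034809
uc = sqrt(u_A^2 + u_B^2) = sqrt(0.54527029^2 + 0.73034809^2) = 0.91144282
U = k * uc = 2 * 0.91144282
U = 1.8229

1.8229


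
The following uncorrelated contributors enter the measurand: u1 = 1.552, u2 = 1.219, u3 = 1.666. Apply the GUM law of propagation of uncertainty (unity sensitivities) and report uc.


uc = sqrt(1.552^2 + 1.219^2 + 1.666^2)
uc = sqrt(6.670221)
uc = 2.5827

2.5827


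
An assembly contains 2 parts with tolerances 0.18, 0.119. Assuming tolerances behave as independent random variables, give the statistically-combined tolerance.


RSS = sqrt(0.18^2 + 0.119^2)
= sqrt(0.046561)
= 0.2158

0.2158


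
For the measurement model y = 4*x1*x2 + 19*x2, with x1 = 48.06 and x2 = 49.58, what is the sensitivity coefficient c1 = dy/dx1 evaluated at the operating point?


y = 4*x1*x2 + 19*x2
dy/dx1 = 4*x2
Evaluate at x2 = 49.58: c1 = 4 * 49.58
c1 = 198.3200

198.3200


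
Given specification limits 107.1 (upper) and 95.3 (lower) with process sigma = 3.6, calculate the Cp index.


Cp = (USL - LSL) / (6 * sigma)
= (107.1 - 95.3) / (6 * 3.6)
= 11.8000 / 21.6000
= 0.5463

0.5463


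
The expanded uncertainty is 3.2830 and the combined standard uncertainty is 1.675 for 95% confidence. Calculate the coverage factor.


k = U / uc
k = 3.2830 / 1.675
k = 1.96

1.96


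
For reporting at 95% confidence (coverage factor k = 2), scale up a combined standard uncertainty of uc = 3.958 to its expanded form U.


U = k * uc
U = 2 * 3.958
U = 7.9160

7.9160


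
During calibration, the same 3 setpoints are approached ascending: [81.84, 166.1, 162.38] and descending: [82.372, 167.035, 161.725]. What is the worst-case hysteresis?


|81.84 - 82.372| = 0.5320
|166.1 - 167.035| = 0.9350
|162.38 - 161.725| = 0.6550
hysteresis = max(diffs) = 0.9350

0.9350


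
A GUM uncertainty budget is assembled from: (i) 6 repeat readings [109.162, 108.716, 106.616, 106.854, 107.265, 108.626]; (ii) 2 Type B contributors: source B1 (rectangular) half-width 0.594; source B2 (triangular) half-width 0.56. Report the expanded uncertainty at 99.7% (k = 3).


mean = (109.162 + 108.716 + 106.616 + 106.854 + 107.265 + 108.626) / 6 = 107.8731667
s = sqrt(sum((x - mean)^2)/(n-1)) = 1.088784
u_A = s / sqrt(n) = 1.088784 / sqrt(6) = 0.44449421
u_B1 = 0.594 / sqrt(3) = 0.34294606
u_B2 = 0.56 / sqrt(6) = 0.22861904
uc = sqrt(0.44449421^2 + 0.34294606^2 + 0.22861904^2) = 0.60617965
U = k * uc = 3 * 0.60617965
U = 1.8185

1.8185


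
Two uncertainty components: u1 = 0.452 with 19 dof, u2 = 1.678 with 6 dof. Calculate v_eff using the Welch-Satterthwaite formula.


uc = sqrt(u1^2 + u2^2) = sqrt(0.452^2 + 1.678^2) = 1.7378113
v_eff = uc^4 / (u1^4/v1 + u2^4/v2)
= 1.7378113^4 / (0.452^4/19 + 1.678^4/6)
= 9.1203282 / 1.3235429
v_eff = 6.8908

6.8908


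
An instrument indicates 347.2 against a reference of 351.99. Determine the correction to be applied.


Correction = standard - reading
= 351.99 - 347.2
= 4.7900

4.7900


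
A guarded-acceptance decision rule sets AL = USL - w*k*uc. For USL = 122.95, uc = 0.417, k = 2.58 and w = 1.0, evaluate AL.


U = k * uc = 2.58 * 0.417 = 1.07586
guard band g = w * U = 1.0 * 1.07586 = 1.07586
AL = USL - g = 122.95 - 1.07586
AL = 121.8741

121.8741


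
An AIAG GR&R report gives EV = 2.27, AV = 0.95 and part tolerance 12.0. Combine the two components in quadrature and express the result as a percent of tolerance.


GRR = sqrt(EV^2 + AV^2) = sqrt(2.27^2 + 0.95^2) = 2.4607722
%GRR = GRR / tol * 100 = 2.4607722 / 12.0 * 100
%GRR = 20.5064

20.5064


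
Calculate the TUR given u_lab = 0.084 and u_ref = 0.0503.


TUR = u_lab / u_ref
= 0.084 / 0.0503
= 1.6700

1.6700


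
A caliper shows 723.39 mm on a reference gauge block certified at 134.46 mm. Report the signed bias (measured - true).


Systematic error = measured - true
= 723.39 - 134.46
= 588.9300

588.9300


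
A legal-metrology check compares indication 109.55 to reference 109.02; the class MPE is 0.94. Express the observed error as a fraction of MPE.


e = indication - reference = 109.55 - 109.02 = 0.5300
|e| = 0.5300
ratio = |e| / MPE = 0.5300 / 0.94
ratio = 0.5638

0.5638


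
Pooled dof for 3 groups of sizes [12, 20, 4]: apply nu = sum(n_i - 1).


nu = sum_i (n_i - 1)
nu = ((12 - 1) + (20 - 1) + (4 - 1))
nu = 11 + 19 + 3
nu = 33

33


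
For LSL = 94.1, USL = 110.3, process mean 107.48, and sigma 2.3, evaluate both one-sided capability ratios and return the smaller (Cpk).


Cpu = (USL - mean) / (3*sigma) = (110.3 - 107.48) / (3*2.3) = 0.4087
Cpl = (mean - LSL) / (3*sigma) = (107.48 - 94.1) / (3*2.3) = 1.9391
Cpk = min(Cpu, Cpl) = 0.4087

0.4087


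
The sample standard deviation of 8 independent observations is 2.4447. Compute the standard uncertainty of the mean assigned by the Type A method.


u_A = s / sqrt(n)
u_A = 2.4447 / sqrt(8)
u_A = 2.4447 / 2.8284271
u_A = 0.8643

0.8643


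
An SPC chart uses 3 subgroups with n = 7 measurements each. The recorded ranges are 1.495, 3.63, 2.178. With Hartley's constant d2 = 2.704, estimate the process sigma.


R_bar = (1.495 + 3.63 + 2.178) / 3
R_bar = 7.303 / 3 = 2.4343333
sigma_hat = R_bar / d2 = 2.4343333 / 2.704 = 0.9003

0.9003


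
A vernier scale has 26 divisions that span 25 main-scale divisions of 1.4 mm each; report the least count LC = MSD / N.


LC = MSD / n_div
= 1.4 / 26
= 0.0538

0.0538


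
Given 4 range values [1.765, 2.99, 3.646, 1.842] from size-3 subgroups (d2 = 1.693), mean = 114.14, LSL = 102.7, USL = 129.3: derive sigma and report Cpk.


R_bar = (1.765 + 2.99 + 3.646 + 1.842) / 4 = 2.56075
sigma = R_bar / d2 = 2.56075 / 1.693 = 1.5125517
Cp = (USL - LSL)/(6*sigma) = (129.3 - 102.7)/(6*1.5125517) = 2.9310
Cpu = (129.3 - 114.14)/(3*1.5125517) = 3.3409
Cpl = (114.14 - 102.7)/(3*1.5125517) = 2.5211
Cpk = min(Cpu, Cpl) = 2.5211

2.5211


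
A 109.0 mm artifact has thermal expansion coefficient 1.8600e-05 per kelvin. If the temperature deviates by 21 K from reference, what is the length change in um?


dL = L * alpha * dT
= 109.0 * 1.8600e-05 * 21
= 0.0425754 mm
dL_um = 0.0425754 * 1000 = 42.5754 um

42.5754


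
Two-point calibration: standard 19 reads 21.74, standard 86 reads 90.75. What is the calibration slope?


slope = (y2 - y1) / (x2 - x1)
= (90.75 - 21.74) / (86 - 19)
= 69.0100 / 67
= 1.0300

1.0300


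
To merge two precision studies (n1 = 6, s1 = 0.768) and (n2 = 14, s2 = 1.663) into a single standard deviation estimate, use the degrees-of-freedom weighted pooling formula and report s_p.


s_p = sqrt(((n1-1)*s1^2 + (n2-1)*s2^2) / (n1+n2-2))
numerator = (6-1)*0.768^2 + (14-1)*1.663^2 = 2.94912 + 35.952397 = 38.901517
denominator = 6 + 14 - 2 = 18
s_p^2 = 38.901517 / 18 = 2.1611954
s_p = sqrt(2.1611954) = 1.4701

1.4701


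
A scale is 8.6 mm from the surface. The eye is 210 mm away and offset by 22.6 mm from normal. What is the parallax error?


error = h * offset / d
= 8.6 * 22.6 / 210
= 0.9255

0.9255


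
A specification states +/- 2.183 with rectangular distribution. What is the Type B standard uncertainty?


u_B = half_width / sqrt(3)
u_B = 2.183 / 1.7320508
u_B = 1.2604

1.2604


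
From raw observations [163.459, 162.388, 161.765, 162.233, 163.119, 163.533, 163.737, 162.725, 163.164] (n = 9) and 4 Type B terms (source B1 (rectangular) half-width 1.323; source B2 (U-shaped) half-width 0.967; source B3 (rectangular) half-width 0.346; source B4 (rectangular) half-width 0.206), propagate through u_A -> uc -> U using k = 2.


mean = (163.459 + 162.388 + 161.765 + 162.233 + 163.119 + 163.533 + 163.737 + 162.725 + 163.164) / 9 = 162.9025556
s = sqrt(sum((x - mean)^2)/(n-1)) = 0.66682271
u_A = s / sqrt(n) = 0.66682271 / sqrt(9) = 0.22227424
u_B1 = 1.323 / sqrt(3) = 0.76383441
u_B2 = 0.967 / sqrt(2) = 0.68377226
u_B3 = 0.346 / sqrt(3) = 0.19976319
u_B4 = 0.206 / sqrt(3) = 0.11893416
uc = sqrt(0.22227424^2 + 0.76383441^2 + 0.68377226^2 + 0.19976319^2 + 0.11893416^2) = 1.0744506
U = k * uc = 2 * 1.0744506
U = 2.1489

2.1489


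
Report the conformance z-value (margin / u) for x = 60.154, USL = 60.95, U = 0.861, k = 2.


u = U / k = 0.861 / 2 = 0.4305
margin = |USL - x| = |60.95 - 60.154| = 0.796
z = margin / u = 0.796 / 0.4305
z = 1.8490

1.8490


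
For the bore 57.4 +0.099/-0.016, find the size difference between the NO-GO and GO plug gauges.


GO = nominal - lower_tol (smallest hole = maximum material condition)
GO = 57.4 - 0.016 = 57.384
NO-GO = nominal + upper_tol (largest hole = least material condition)
NO-GO = 57.4 + 0.099 = 57.499
spread = NO-GO - GO = 57.499 - 57.384 = 0.1150

0.1150


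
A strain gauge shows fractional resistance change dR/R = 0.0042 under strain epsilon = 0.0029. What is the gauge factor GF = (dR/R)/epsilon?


GF = (dR/R) / epsilon
= 0.0042 / 0.0029
= 1.4483

1.4483


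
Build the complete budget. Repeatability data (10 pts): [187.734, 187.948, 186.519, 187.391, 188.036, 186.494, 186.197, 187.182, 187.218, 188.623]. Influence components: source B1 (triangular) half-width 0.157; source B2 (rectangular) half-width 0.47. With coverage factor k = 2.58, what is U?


mean = (187.734 + 187.948 + 186.519 + 187.391 + 188.036 + 186.494 + 186.197 + 187.182 + 187.218 + 188.623) / 10 = 187.3342
s = sqrt(sum((x - mean)^2)/(n-1)) = 0.77414638
u_A = s / sqrt(n) = 0.77414638 / sqrt(10) = 0.24480658
u_B1 = 0.157 / sqrt(6) = 0.064094982
u_B2 = 0.47 / sqrt(3) = 0.27135463
uc = sqrt(0.24480658^2 + 0.064094982^2 + 0.27135463^2) = 0.37104146
U = k * uc = 2.58 * 0.37104146
U = 0.9573

0.9573


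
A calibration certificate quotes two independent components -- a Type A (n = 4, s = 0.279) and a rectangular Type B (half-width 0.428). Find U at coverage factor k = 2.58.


u_A = s / sqrt(n) = 0.279 / sqrt(4) = 0.1395
u_B = half_width / sqrt(3) = 0.428 / sqrt(3) = 0.24710592
uc = sqrt(u_A^2 + u_B^2) = sqrt(0.1395^2 + 0.24710592^2) = 0.28376326
U = k * uc = 2.58 * 0.28376326
U = 0.7321

0.7321


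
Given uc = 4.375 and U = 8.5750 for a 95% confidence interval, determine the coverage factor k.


k = U / uc
k = 8.5750 / 4.375
k = 1.96

1.96


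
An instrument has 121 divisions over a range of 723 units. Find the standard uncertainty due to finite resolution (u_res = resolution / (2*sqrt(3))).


resolution = range / divisions
resolution = 723 / 121 = 5.9752066
u_res = resolution / (2*sqrt(3))
u_res = 5.9752066 / 3.4641016
u_res = 1.7249

1.7249


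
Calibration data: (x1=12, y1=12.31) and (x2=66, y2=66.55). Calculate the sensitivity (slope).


slope = (y2 - y1) / (x2 - x1)
= (66.55 - 12.31) / (66 - 12)
= 54.2400 / 54
= 1.0044

1.0044


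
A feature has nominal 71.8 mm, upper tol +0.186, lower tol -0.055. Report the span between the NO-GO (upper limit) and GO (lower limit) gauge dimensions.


GO = nominal - lower_tol (smallest hole = maximum material condition)
GO = 71.8 - 0.055 = 71.745
NO-GO = nominal + upper_tol (largest hole = least material condition)
NO-GO = 71.8 + 0.186 = 71.986
spread = NO-GO - GO = 71.986 - 71.745 = 0.2410

0.2410


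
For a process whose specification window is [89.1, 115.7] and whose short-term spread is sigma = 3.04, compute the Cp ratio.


Cp = (USL - LSL) / (6 * sigma)
= (115.7 - 89.1) / (6 * 3.04)
= 26.6000 / 18.2400
= 1.4583

1.4583


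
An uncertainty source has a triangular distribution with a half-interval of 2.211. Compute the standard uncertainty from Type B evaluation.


u_B = half_width / sqrt(6)
u_B = 2.211 / 2.4494897
u_B = 0.9026

0.9026


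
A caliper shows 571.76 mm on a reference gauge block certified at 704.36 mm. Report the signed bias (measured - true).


Systematic error = measured - true
= 571.76 - 704.36
= -132.6000

-132.6000


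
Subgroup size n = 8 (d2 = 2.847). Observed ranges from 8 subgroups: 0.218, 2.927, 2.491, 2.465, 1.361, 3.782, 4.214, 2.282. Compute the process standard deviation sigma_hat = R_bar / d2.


R_bar = (0.218 + 2.927 + 2.491 + 2.465 + 1.361 + 3.782 + 4.214 + 2.282) / 8
R_bar = 19.74 / 8 = 2.4675
sigma_hat = R_bar / d2 = 2.4675 / 2.847 = 0.8667

0.8667


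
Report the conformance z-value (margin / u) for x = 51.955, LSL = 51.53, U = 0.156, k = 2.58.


u = U / k = 0.156 / 2.58 = 0.060465116
margin = |LSL - x| = |51.53 - 51.955| = 0.425
z = margin / u = 0.425 / 0.060465116
z = 7.0288

7.0288


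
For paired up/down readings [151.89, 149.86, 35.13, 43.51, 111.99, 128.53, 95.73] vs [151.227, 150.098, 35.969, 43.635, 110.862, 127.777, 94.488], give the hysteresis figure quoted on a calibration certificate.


|151.89 - 151.227| = 0.6630
|149.86 - 150.098| = 0.2380
|35.13 - 35.969| = 0.8390
|43.51 - 43.635| = 0.1250
|111.99 - 110.862| = 1.1280
|128.53 - 127.777| = 0.7530
|95.73 - 94.488| = 1.2420
hysteresis = max(diffs) = 1.2420

1.2420


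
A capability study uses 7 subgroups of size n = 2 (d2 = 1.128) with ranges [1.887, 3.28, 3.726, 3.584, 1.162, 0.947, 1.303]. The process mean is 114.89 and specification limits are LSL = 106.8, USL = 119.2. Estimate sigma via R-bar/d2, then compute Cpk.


R_bar = (1.887 + 3.28 + 3.726 + 3.584 + 1.162 + 0.947 + 1.303) / 7 = 2.2698571
sigma = R_bar / d2 = 2.2698571 / 1.128 = 2.0122847
Cp = (USL - LSL)/(6*sigma) = (119.2 - 106.8)/(6*2.0122847) = 1.0270
Cpu = (119.2 - 114.89)/(3*2.0122847) = 0.7139
Cpl = (114.89 - 106.8)/(3*2.0122847) = 1.3401
Cpk = min(Cpu, Cpl) = 0.7139

0.7139


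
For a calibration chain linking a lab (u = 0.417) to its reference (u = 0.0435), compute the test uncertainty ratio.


TUR = u_lab / u_ref
= 0.417 / 0.0435
= 9.5862

9.5862


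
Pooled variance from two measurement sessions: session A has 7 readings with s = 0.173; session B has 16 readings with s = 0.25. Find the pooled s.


s_p = sqrt(((n1-1)*s1^2 + (n2-1)*s2^2) / (n1+n2-2))
numerator = (7-1)*0.173^2 + (16-1)*0.25^2 = 0.179574 + 0.9375 = 1.117074
denominator = 7 + 16 - 2 = 21
s_p^2 = 1.117074 / 21 = 0.053194
s_p = sqrt(0.053194) = 0.2306

0.2306


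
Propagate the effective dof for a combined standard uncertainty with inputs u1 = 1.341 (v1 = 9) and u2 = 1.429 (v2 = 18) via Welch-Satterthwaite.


uc = sqrt(u1^2 + u2^2) = sqrt(1.341^2 + 1.429^2) = 1.959674
v_eff = uc^4 / (u1^4/v1 + u2^4/v2)
= 1.959674^4 / (1.341^4/9 + 1.429^4/18)
= 14.748074 / 0.59097559
v_eff = 24.9555

24.9555


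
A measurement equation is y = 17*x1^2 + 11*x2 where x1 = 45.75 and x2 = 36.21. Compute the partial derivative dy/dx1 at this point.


y = 17*x1^2 + 11*x2
dy/dx1 = 2*17*x1
Evaluate at x1 = 45.75: c1 = 34 * 45.75
c1 = 1555.5000

1555.5000


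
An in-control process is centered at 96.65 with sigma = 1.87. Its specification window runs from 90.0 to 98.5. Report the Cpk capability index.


Cpu = (USL - mean) / (3*sigma) = (98.5 - 96.65) / (3*1.87) = 0.3298
Cpl = (mean - LSL) / (3*sigma) = (96.65 - 90.0) / (3*1.87) = 1.1854
Cpk = min(Cpu, Cpl) = 0.3298

0.3298


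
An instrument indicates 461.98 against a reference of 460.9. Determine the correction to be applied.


Correction = standard - reading
= 460.9 - 461.98
= -1.0800

-1.0800


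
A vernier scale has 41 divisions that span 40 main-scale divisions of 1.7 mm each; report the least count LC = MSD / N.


LC = MSD / n_div
= 1.7 / 41
= 0.0415

0.0415


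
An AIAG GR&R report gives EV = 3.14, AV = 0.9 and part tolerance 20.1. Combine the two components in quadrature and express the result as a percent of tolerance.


GRR = sqrt(EV^2 + AV^2) = sqrt(3.14^2 + 0.9^2) = 3.2664354
%GRR = GRR / tol * 100 = 3.2664354 / 20.1 * 100
%GRR = 16.2509

16.2509


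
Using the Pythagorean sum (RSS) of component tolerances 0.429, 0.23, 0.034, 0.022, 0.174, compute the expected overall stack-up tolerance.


RSS = sqrt(0.429^2 + 0.23^2 + 0.034^2 + 0.022^2 + 0.174^2)
= sqrt(0.268857)
= 0.5185

0.5185


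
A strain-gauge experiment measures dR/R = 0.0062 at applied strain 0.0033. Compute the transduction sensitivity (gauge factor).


GF = (dR/R) / epsilon
= 0.0062 / 0.0033
= 1.8788

1.8788


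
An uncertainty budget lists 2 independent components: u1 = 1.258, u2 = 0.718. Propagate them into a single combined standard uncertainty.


uc = sqrt(1.258^2 + 0.718^2)
uc = sqrt(2.098088)
uc = 1.4485

1.4485


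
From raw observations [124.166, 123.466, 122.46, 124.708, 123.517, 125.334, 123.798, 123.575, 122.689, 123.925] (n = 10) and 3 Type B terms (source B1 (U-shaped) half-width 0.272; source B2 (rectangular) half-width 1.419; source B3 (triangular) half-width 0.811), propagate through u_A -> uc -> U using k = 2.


mean = (124.166 + 123.466 + 122.46 + 124.708 + 123.517 + 125.334 + 123.798 + 123.575 + 122.689 + 123.925) / 10 = 123.7638
s = sqrt(sum((x - mean)^2)/(n-1)) = 0.85545905
u_A = s / sqrt(n) = 0.85545905 / sqrt(10) = 0.2705199
u_B1 = 0.272 / sqrt(2) = 0.19233304
u_B2 = 1.419 / sqrt(3) = 0.81926003
u_B3 = 0.811 / sqrt(6) = 0.33108936
uc = sqrt(0.2705199^2 + 0.19233304^2 + 0.81926003^2 + 0.33108936^2) = 0.94391746
U = k * uc = 2 * 0.94391746
U = 1.8878

1.8878


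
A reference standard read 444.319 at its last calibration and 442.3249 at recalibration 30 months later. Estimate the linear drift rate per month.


rate = (v2 - v1) / months
= (442.3249 - 444.319) / 30
= -1.9941 / 30
= -0.0665

-0.0665


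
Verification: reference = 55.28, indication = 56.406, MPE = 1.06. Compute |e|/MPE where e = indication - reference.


e = indication - reference = 56.406 - 55.28 = 1.1260
|e| = 1.1260
ratio = |e| / MPE = 1.1260 / 1.06
ratio = 1.0623

1.0623


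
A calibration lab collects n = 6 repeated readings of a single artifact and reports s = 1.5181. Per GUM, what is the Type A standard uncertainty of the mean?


u_A = s / sqrt(n)
u_A = 1.5181 / sqrt(6)
u_A = 1.5181 / 2.4494897
u_A = 0.6198

0.6198


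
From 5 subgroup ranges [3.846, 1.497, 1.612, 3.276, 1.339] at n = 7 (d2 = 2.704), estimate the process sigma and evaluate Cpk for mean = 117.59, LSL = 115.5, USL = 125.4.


R_bar = (3.846 + 1.497 + 1.612 + 3.276 + 1.339) / 5 = 2.314
sigma = R_bar / d2 = 2.314 / 2.704 = 0.85576923
Cp = (USL - LSL)/(6*sigma) = (125.4 - 115.5)/(6*0.85576923) = 1.9281
Cpu = (125.4 - 117.59)/(3*0.85576923) = 3.0421
Cpl = (117.59 - 115.5)/(3*0.85576923) = 0.8141
Cpk = min(Cpu, Cpl) = 0.8141

0.8141


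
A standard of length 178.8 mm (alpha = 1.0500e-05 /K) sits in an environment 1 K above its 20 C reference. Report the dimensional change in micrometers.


dL = L * alpha * dT
= 178.8 * 1.0500e-05 * 1
= 0.0018774 mm
dL_um = 0.0018774 * 1000 = 1.8774 um

1.8774


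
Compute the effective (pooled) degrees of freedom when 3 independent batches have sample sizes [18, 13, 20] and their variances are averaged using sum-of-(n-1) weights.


nu = sum_i (n_i - 1)
nu = ((18 - 1) + (13 - 1) + (20 - 1))
nu = 17 + 12 + 19
nu = 48

48


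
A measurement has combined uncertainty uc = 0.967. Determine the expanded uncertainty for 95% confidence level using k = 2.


U = k * uc
U = 2 * 0.967
U = 1.9340

1.9340


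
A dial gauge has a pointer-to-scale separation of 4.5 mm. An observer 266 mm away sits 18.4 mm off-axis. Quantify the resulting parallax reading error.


error = h * offset / d
= 4.5 * 18.4 / 266
= 0.3113

0.3113


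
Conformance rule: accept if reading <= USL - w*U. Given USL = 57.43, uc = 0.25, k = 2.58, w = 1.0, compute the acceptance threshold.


U = k * uc = 2.58 * 0.25 = 0.645
guard band g = w * U = 1.0 * 0.645 = 0.645
AL = USL - g = 57.43 - 0.645
AL = 56.7850

56.7850


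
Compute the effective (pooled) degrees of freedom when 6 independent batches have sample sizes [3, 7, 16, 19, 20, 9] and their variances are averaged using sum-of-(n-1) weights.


nu = sum_i (n_i - 1)
nu = ((3 - 1) + (7 - 1) + (16 - 1) + (19 - 1) + (20 - 1) + (9 - 1))
nu = 2 + 6 + 15 + 18 + 19 + 8
nu = 68

68


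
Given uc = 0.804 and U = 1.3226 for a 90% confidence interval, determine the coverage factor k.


k = U / uc
k = 1.3226 / 0.804
k = 1.645

1.645


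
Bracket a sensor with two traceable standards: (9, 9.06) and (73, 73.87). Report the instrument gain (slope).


slope = (y2 - y1) / (x2 - x1)
= (73.87 - 9.06) / (73 - 9)
= 64.8100 / 64
= 1.0127

1.0127


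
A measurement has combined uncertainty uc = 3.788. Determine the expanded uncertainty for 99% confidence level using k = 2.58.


U = k * uc
U = 2.58 * 3.788
U = 9.7730

9.7730


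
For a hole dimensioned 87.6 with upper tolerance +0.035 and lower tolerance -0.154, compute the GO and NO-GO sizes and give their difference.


GO = nominal - lower_tol (smallest hole = maximum material condition)
GO = 87.6 - 0.154 = 87.446
NO-GO = nominal + upper_tol (largest hole = least material condition)
NO-GO = 87.6 + 0.035 = 87.635
spread = NO-GO - GO = 87.635 - 87.446 = 0.1890

0.1890


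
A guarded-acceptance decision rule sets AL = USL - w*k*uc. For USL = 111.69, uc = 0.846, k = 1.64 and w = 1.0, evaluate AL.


U = k * uc = 1.64 * 0.846 = 1.38744
guard band g = w * U = 1.0 * 1.38744 = 1.38744
AL = USL - g = 111.69 - 1.38744
AL = 110.3026

110.3026


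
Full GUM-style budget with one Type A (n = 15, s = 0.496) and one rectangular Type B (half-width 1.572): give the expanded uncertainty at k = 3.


u_A = s / sqrt(n) = 0.496 / sqrt(15) = 0.12806665
u_B = half_width / sqrt(3) = 1.572 / sqrt(3) = 0.90759462
uc = sqrt(u_A^2 + u_B^2) = sqrt(0.12806665^2 + 0.90759462^2) = 0.91658554
U = k * uc = 3 * 0.91658554
U = 2.7498

2.7498


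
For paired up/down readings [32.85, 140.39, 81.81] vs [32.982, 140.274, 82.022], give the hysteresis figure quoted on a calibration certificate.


|32.85 - 32.982| = 0.1320
|140.39 - 140.274| = 0.1160
|81.81 - 82.022| = 0.2120
hysteresis = max(diffs) = 0.2120

0.2120


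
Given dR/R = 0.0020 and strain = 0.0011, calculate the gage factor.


GF = (dR/R) / epsilon
= 0.0020 / 0.0011
= 1.8182

1.8182


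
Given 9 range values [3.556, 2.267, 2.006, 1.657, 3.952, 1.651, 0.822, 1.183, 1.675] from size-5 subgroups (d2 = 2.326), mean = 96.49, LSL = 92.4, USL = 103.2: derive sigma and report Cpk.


R_bar = (3.556 + 2.267 + 2.006 + 1.657 + 3.952 + 1.651 + 0.822 + 1.183 + 1.675) / 9 = 2.0854444
sigma = R_bar / d2 = 2.0854444 / 2.326 = 0.89657971
Cp = (USL - LSL)/(6*sigma) = (103.2 - 92.4)/(6*0.89657971) = 2.0076
Cpu = (103.2 - 96.49)/(3*0.89657971) = 2.4947
Cpl = (96.49 - 92.4)/(3*0.89657971) = 1.5206
Cpk = min(Cpu, Cpl) = 1.5206

1.5206


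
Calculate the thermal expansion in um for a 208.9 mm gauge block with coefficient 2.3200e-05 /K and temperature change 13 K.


dL = L * alpha * dT
= 208.9 * 2.3200e-05 * 13
= 0.0630042 mm
dL_um = 0.0630042 * 1000 = 63.0042 um

63.0042


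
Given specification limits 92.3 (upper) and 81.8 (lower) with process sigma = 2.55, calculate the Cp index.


Cp = (USL - LSL) / (6 * sigma)
= (92.3 - 81.8) / (6 * 2.55)
= 10.5000 / 15.3000
= 0.6863

0.6863


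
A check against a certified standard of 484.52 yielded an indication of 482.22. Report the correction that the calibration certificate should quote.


Correction = standard - reading
= 484.52 - 482.22
= 2.3000

2.3000


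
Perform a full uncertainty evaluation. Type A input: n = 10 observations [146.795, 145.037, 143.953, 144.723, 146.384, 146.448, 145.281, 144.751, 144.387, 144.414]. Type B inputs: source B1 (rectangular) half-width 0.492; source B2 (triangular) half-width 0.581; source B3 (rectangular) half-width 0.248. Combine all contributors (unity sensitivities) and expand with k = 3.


mean = (146.795 + 145.037 + 143.953 + 144.723 + 146.384 + 146.448 + 145.281 + 144.751 + 144.387 + 144.414) / 10 = 145.2173
s = sqrt(sum((x - mean)^2)/(n-1)) = 0.98862565
u_A = s / sqrt(n) = 0.98862565 / sqrt(10) = 0.31263088
u_B1 = 0.492 / sqrt(3) = 0.28405633
u_B2 = 0.581 / sqrt(6) = 0.23719226
u_B3 = 0.248 / sqrt(3) = 0.14318287
uc = sqrt(0.31263088^2 + 0.28405633^2 + 0.23719226^2 + 0.14318287^2) = 0.50516093
U = k * uc = 3 * 0.50516093
U = 1.5155

1.5155


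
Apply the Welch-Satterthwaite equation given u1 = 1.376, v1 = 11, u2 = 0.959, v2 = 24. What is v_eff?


uc = sqrt(u1^2 + u2^2) = sqrt(1.376^2 + 0.959^2) = 1.677217
v_eff = uc^4 / (u1^4/v1 + u2^4/v2)
= 1.677217^4 / (1.376^4/11 + 0.959^4/24)
= 7.9132889 / 0.36113973
v_eff = 21.9120

21.9120


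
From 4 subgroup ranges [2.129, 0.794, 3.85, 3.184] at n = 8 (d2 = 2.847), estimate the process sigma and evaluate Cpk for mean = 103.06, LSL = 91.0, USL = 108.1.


R_bar = (2.129 + 0.794 + 3.85 + 3.184) / 4 = 2.48925
sigma = R_bar / d2 = 2.48925 / 2.847 = 0.87434141
Cp = (USL - LSL)/(6*sigma) = (108.1 - 91.0)/(6*0.87434141) = 3.2596
Cpu = (108.1 - 103.06)/(3*0.87434141) = 1.9214
Cpl = (103.06 - 91.0)/(3*0.87434141) = 4.5977
Cpk = min(Cpu, Cpl) = 1.9214

1.9214


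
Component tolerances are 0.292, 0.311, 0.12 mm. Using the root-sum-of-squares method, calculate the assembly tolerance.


RSS = sqrt(0.292^2 + 0.311^2 + 0.12^2)
= sqrt(0.196385)
= 0.4432

0.4432


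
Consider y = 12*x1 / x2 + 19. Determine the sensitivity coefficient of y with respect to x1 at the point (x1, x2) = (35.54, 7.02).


y = 12*x1 / x2 + 19
dy/dx1 = 12/x2
Evaluate at x2 = 7.02: c1 = 12 / 7.02
c1 = 1.7094

1.7094


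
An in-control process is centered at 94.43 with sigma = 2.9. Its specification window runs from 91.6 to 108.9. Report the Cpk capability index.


Cpu = (USL - mean) / (3*sigma) = (108.9 - 94.43) / (3*2.9) = 1.6632
Cpl = (mean - LSL) / (3*sigma) = (94.43 - 91.6) / (3*2.9) = 0.3253
Cpk = min(Cpu, Cpl) = 0.3253

0.3253


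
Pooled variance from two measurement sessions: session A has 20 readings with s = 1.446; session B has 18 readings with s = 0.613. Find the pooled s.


s_p = sqrt(((n1-1)*s1^2 + (n2-1)*s2^2) / (n1+n2-2))
numerator = (20-1)*1.446^2 + (18-1)*0.613^2 = 39.727404 + 6.388073 = 46.115477
denominator = 20 + 18 - 2 = 36
s_p^2 = 46.115477 / 36 = 1.2809855
s_p = sqrt(1.2809855) = 1.1318

1.1318
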